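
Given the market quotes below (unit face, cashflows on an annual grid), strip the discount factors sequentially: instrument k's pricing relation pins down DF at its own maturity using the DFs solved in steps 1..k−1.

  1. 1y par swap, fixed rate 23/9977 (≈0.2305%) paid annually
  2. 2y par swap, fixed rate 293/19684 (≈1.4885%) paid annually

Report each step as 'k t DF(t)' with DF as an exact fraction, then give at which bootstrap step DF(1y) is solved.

step 1 [1y] swap r/1=23/9977: DF=(1 − 23/9977·(0))/(1+23/9977) = 9977/10000 ≈ 0.997700
step 2 [2y] swap r/1=293/19684: DF=(1 − 293/19684·(0.997700))/(1+293/19684) = 9707/10000 ≈ 0.970700

1 1 9977/10000
2 2 9707/10000
DF(1y) is solved at step 1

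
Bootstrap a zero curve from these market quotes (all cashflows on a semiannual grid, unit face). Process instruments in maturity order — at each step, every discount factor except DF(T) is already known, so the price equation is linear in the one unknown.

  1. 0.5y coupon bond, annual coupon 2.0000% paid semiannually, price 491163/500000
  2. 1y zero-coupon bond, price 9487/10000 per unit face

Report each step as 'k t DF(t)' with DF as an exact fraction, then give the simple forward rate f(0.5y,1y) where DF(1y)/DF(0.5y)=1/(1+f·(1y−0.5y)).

step 1 [0.5y] bond c/2=1/100: DF=(491163/500000 − 1/100·(0))/(1+1/100) = 4863/5000 ≈ 0.972600
step 2 [1y] zero: DF = P = 9487/10000 ≈ 0.948700

1 1/2 4863/5000
2 1 9487/10000
f(0.5y,1y) = ((4863/5000)/(9487/10000) − 1)/(1/2) = 478/9487 ≈ 5.0385%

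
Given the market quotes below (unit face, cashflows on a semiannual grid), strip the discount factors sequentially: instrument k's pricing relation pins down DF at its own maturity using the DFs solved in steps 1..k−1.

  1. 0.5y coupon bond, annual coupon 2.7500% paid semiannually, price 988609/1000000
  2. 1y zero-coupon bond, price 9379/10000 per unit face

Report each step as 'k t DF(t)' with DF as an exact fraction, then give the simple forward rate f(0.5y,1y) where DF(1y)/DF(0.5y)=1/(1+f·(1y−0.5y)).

step 1 [0.5y] bond c/2=11/800: DF=(988609/1000000 − 11/800·(0))/(1+11/800) = 1219/1250 ≈ 0.975200
step 2 [1y] zero: DF = P = 9379/10000 ≈ 0.937900

1 1/2 1219/1250
2 1 9379/10000
f(0.5y,1y) = ((1219/1250)/(9379/10000) − 1)/(1/2) = 746/9379 ≈ 7.9539%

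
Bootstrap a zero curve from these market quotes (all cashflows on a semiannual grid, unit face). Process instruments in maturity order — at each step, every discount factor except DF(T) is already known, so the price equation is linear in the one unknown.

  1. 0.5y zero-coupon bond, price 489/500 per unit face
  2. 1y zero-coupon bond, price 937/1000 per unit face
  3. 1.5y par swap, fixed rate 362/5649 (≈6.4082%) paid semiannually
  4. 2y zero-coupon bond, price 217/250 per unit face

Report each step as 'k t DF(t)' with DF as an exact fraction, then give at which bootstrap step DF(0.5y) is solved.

1 1/2 489/500
2 1 937/1000
3 3/2 1819/2000
4 2 217/250
DF(0.5y) is solved at step 1

step 1 [0.5y] zero: DF = P = 489/500 ≈ 0.978000
step 2 [1y] zero: DF = P = 937/1000 ≈ 0.937000
step 3 [1.5y] swap r/2=181/5649: DF=(1 − 181/5649·(0.978000+0.937000))/(1+181/5649) = 1819/2000 ≈ 0.909500
step 4 [2y] zero: DF = P = 217/250 ≈ 0.868000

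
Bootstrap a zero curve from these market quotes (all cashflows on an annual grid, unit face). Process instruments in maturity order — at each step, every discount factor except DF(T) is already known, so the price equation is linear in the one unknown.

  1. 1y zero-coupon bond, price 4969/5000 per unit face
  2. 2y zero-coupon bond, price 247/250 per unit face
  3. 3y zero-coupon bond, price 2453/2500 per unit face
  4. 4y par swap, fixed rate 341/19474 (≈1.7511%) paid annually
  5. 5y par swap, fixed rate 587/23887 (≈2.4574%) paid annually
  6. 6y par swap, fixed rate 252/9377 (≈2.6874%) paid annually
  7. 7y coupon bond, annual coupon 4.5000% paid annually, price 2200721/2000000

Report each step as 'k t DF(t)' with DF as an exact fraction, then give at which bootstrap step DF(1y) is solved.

1 1 4969/5000
2 2 247/250
3 3 2453/2500
4 4 4659/5000
5 5 4413/5000
6 6 1061/1250
7 7 8107/10000
DF(1y) is solved at step 1

step 1 [1y] zero: DF = P = 4969/5000 ≈ 0.993800
step 2 [2y] zero: DF = P = 247/250 ≈ 0.988000
step 3 [3y] zero: DF = P = 2453/2500 ≈ 0.981200
step 4 [4y] swap r/1=341/19474: DF=(1 − 341/19474·(0.993800+0.988000+0.981200))/(1+341/19474) = 4659/5000 ≈ 0.931800
step 5 [5y] swap r/1=587/23887: DF=(1 − 587/23887·(0.993800+0.988000+0.981200+0.931800))/(1+587/23887) = 4413/5000 ≈ 0.882600
step 6 [6y] swap r/1=252/9377: DF=(1 − 252/9377·(0.993800+0.988000+0.981200+0.931800+0.882600))/(1+252/9377) = 1061/1250 ≈ 0.848800
step 7 [7y] bond c/1=9/200: DF=(2200721/2000000 − 9/200·(0.993800+0.988000+0.981200+0.931800+0.882600+0.848800))/(1+9/200) = 8107/10000 ≈ 0.810700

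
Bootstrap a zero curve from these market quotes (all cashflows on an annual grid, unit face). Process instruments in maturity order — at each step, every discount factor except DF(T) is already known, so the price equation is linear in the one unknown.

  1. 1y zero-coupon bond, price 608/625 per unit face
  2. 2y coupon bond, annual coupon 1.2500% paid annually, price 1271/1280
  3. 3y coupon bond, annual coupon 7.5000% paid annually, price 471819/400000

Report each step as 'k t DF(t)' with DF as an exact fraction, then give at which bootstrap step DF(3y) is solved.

1 1 608/625
2 2 9687/10000
3 3 4809/5000
DF(3y) is solved at step 3

step 1 [1y] zero: DF = P = 608/625 ≈ 0.972800
step 2 [2y] bond c/1=1/80: DF=(1271/1280 − 1/80·(0.972800))/(1+1/80) = 9687/10000 ≈ 0.968700
step 3 [3y] bond c/1=3/40: DF=(471819/400000 − 3/40·(0.972800+0.968700))/(1+3/40) = 4809/5000 ≈ 0.961800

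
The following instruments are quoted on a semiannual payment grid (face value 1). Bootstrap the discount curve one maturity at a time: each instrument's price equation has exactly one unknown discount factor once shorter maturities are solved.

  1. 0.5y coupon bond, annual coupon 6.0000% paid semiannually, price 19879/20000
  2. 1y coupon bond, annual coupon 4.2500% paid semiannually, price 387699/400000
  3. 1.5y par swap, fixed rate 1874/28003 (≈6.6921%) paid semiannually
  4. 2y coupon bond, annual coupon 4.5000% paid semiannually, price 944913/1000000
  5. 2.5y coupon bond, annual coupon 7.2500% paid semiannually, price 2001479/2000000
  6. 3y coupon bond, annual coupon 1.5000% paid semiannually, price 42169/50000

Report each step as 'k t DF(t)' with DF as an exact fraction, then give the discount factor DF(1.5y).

step 1 [0.5y] bond c/2=3/100: DF=(19879/20000 − 3/100·(0))/(1+3/100) = 193/200 ≈ 0.965000
step 2 [1y] bond c/2=17/800: DF=(387699/400000 − 17/800·(0.965000))/(1+17/800) = 929/1000 ≈ 0.929000
step 3 [1.5y] swap r/2=937/28003: DF=(1 − 937/28003·(0.965000+0.929000))/(1+937/28003) = 9063/10000 ≈ 0.906300
step 4 [2y] bond c/2=9/400: DF=(944913/1000000 − 9/400·(0.965000+0.929000+0.906300))/(1+9/400) = 69/80 ≈ 0.862500
step 5 [2.5y] bond c/2=29/800: DF=(2001479/2000000 − 29/800·(0.965000+0.929000+0.906300+0.862500))/(1+29/800) = 1047/1250 ≈ 0.837600
step 6 [3y] bond c/2=3/400: DF=(42169/50000 − 3/400·(0.965000+0.929000+0.906300+0.862500+0.837600))/(1+3/400) = 2009/2500 ≈ 0.803600

1 1/2 193/200
2 1 929/1000
3 3/2 9063/10000
4 2 69/80
5 5/2 1047/1250
6 3 2009/2500
DF(1.5y) = 9063/10000 ≈ 0.906300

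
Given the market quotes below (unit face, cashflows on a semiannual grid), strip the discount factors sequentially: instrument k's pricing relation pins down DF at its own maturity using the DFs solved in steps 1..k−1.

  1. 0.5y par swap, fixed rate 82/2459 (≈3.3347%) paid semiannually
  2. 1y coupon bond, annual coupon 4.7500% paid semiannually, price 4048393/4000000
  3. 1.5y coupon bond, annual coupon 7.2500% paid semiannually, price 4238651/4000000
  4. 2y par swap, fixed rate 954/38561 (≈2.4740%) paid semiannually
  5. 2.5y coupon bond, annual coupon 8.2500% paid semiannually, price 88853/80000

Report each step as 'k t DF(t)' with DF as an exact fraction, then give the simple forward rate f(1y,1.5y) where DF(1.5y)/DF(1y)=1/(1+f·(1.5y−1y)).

step 1 [0.5y] swap r/2=41/2459: DF=(1 − 41/2459·(0))/(1+41/2459) = 2459/2500 ≈ 0.983600
step 2 [1y] bond c/2=19/800: DF=(4048393/4000000 − 19/800·(0.983600))/(1+19/800) = 4829/5000 ≈ 0.965800
step 3 [1.5y] bond c/2=29/800: DF=(4238651/4000000 − 29/800·(0.983600+0.965800))/(1+29/800) = 1193/1250 ≈ 0.954400
step 4 [2y] swap r/2=477/38561: DF=(1 − 477/38561·(0.983600+0.965800+0.954400))/(1+477/38561) = 9523/10000 ≈ 0.952300
step 5 [2.5y] bond c/2=33/800: DF=(88853/80000 − 33/800·(0.983600+0.965800+0.954400+0.952300))/(1+33/800) = 9139/10000 ≈ 0.913900

1 1/2 2459/2500
2 1 4829/5000
3 3/2 1193/1250
4 2 9523/10000
5 5/2 9139/10000
f(1y,1.5y) = ((4829/5000)/(1193/1250) − 1)/(1/2) = 57/2386 ≈ 2.3889%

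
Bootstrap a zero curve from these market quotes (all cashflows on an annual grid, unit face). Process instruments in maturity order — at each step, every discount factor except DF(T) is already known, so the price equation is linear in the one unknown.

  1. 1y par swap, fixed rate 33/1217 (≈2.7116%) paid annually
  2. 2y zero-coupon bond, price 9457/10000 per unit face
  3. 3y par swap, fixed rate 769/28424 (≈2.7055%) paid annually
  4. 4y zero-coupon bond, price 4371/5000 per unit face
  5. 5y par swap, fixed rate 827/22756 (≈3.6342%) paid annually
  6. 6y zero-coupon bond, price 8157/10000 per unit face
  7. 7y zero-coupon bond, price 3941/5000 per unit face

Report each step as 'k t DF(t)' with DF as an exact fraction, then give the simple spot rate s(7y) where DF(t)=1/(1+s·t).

step 1 [1y] swap r/1=33/1217: DF=(1 − 33/1217·(0))/(1+33/1217) = 1217/1250 ≈ 0.973600
step 2 [2y] zero: DF = P = 9457/10000 ≈ 0.945700
step 3 [3y] swap r/1=769/28424: DF=(1 − 769/28424·(0.973600+0.945700))/(1+769/28424) = 9231/10000 ≈ 0.923100
step 4 [4y] zero: DF = P = 4371/5000 ≈ 0.874200
step 5 [5y] swap r/1=827/22756: DF=(1 − 827/22756·(0.973600+0.945700+0.923100+0.874200))/(1+827/22756) = 4173/5000 ≈ 0.834600
step 6 [6y] zero: DF = P = 8157/10000 ≈ 0.815700
step 7 [7y] zero: DF = P = 3941/5000 ≈ 0.788200

1 1 1217/1250
2 2 9457/10000
3 3 9231/10000
4 4 4371/5000
5 5 4173/5000
6 6 8157/10000
7 7 3941/5000
s(7y) = (1/(3941/5000) − 1)/(7) = 1059/27587 ≈ 3.8388%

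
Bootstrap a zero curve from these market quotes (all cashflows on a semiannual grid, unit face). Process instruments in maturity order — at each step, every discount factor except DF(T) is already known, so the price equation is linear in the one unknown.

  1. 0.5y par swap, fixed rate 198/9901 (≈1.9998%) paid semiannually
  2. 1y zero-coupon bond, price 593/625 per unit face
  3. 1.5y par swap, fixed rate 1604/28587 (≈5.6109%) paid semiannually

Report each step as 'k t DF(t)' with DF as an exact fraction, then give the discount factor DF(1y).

step 1 [0.5y] swap r/2=99/9901: DF=(1 − 99/9901·(0))/(1+99/9901) = 9901/10000 ≈ 0.990100
step 2 [1y] zero: DF = P = 593/625 ≈ 0.948800
step 3 [1.5y] swap r/2=802/28587: DF=(1 − 802/28587·(0.990100+0.948800))/(1+802/28587) = 4599/5000 ≈ 0.919800

1 1/2 9901/10000
2 1 593/625
3 3/2 4599/5000
DF(1y) = 593/625 ≈ 0.948800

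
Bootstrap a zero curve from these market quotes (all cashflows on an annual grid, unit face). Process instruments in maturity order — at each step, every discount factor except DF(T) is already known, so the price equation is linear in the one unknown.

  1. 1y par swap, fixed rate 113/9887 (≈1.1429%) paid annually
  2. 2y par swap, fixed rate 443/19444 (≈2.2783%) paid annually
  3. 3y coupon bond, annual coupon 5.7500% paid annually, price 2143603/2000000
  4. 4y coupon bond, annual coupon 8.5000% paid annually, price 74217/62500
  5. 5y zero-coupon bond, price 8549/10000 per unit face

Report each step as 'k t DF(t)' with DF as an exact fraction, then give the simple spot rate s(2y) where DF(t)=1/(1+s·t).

1 1 9887/10000
2 2 9557/10000
3 3 4539/5000
4 4 871/1000
5 5 8549/10000
s(2y) = (1/(9557/10000) − 1)/(2) = 443/19114 ≈ 2.3177%

step 1 [1y] swap r/1=113/9887: DF=(1 − 113/9887·(0))/(1+113/9887) = 9887/10000 ≈ 0.988700
step 2 [2y] swap r/1=443/19444: DF=(1 − 443/19444·(0.988700))/(1+443/19444) = 9557/10000 ≈ 0.955700
step 3 [3y] bond c/1=23/400: DF=(2143603/2000000 − 23/400·(0.988700+0.955700))/(1+23/400) = 4539/5000 ≈ 0.907800
step 4 [4y] bond c/1=17/200: DF=(74217/62500 − 17/200·(0.988700+0.955700+0.907800))/(1+17/200) = 871/1000 ≈ 0.871000
step 5 [5y] zero: DF = P = 8549/10000 ≈ 0.854900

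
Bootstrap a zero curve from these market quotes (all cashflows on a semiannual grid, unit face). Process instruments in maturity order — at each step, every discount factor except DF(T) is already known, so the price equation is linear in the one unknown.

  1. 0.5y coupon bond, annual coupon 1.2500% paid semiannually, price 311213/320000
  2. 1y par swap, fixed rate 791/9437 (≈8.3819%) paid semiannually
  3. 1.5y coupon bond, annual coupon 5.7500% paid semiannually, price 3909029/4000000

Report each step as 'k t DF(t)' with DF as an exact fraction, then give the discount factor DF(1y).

step 1 [0.5y] bond c/2=1/160: DF=(311213/320000 − 1/160·(0))/(1+1/160) = 1933/2000 ≈ 0.966500
step 2 [1y] swap r/2=791/18874: DF=(1 − 791/18874·(0.966500))/(1+791/18874) = 9209/10000 ≈ 0.920900
step 3 [1.5y] bond c/2=23/800: DF=(3909029/4000000 − 23/800·(0.966500+0.920900))/(1+23/800) = 2243/2500 ≈ 0.897200

1 1/2 1933/2000
2 1 9209/10000
3 3/2 2243/2500
DF(1y) = 9209/10000 ≈ 0.920900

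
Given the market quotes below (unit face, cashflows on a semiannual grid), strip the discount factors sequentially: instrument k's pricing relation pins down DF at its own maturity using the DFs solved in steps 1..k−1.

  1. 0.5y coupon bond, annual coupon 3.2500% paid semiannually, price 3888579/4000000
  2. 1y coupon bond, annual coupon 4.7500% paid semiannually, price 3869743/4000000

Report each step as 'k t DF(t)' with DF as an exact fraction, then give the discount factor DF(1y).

step 1 [0.5y] bond c/2=13/800: DF=(3888579/4000000 − 13/800·(0))/(1+13/800) = 4783/5000 ≈ 0.956600
step 2 [1y] bond c/2=19/800: DF=(3869743/4000000 − 19/800·(0.956600))/(1+19/800) = 2307/2500 ≈ 0.922800

1 1/2 4783/5000
2 1 2307/2500
DF(1y) = 2307/2500 ≈ 0.922800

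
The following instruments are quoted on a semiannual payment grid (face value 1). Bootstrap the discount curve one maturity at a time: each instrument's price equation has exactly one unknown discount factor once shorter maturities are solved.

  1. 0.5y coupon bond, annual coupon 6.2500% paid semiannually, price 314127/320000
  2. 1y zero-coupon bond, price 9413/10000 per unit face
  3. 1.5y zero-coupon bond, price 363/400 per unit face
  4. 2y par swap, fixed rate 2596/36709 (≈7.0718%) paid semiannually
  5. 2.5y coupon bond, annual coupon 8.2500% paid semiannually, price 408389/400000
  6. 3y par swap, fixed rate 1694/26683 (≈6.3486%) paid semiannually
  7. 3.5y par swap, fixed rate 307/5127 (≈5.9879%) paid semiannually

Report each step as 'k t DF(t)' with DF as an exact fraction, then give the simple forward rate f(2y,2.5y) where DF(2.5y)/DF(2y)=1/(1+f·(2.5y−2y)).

1 1/2 9519/10000
2 1 9413/10000
3 3/2 363/400
4 2 4351/5000
5 5/2 8351/10000
6 3 4153/5000
7 7/2 4079/5000
f(2y,2.5y) = ((4351/5000)/(8351/10000) − 1)/(1/2) = 702/8351 ≈ 8.4062%

step 1 [0.5y] bond c/2=1/32: DF=(314127/320000 − 1/32·(0))/(1+1/32) = 9519/10000 ≈ 0.951900
step 2 [1y] zero: DF = P = 9413/10000 ≈ 0.941300
step 3 [1.5y] zero: DF = P = 363/400 ≈ 0.907500
step 4 [2y] swap r/2=1298/36709: DF=(1 − 1298/36709·(0.951900+0.941300+0.907500))/(1+1298/36709) = 4351/5000 ≈ 0.870200
step 5 [2.5y] bond c/2=33/800: DF=(408389/400000 − 33/800·(0.951900+0.941300+0.907500+0.870200))/(1+33/800) = 8351/10000 ≈ 0.835100
step 6 [3y] swap r/2=847/26683: DF=(1 − 847/26683·(0.951900+0.941300+0.907500+0.870200+0.835100))/(1+847/26683) = 4153/5000 ≈ 0.830600
step 7 [3.5y] swap r/2=307/10254: DF=(1 − 307/10254·(0.951900+0.941300+0.907500+0.870200+0.835100+0.830600))/(1+307/10254) = 4079/5000 ≈ 0.815800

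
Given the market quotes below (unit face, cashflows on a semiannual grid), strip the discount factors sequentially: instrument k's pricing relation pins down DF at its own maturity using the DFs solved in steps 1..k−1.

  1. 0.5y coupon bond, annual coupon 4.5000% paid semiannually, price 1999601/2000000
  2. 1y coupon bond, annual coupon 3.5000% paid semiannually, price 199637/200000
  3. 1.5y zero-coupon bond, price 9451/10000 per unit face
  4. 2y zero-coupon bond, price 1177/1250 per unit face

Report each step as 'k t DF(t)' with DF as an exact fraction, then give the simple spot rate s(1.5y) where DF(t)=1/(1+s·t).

step 1 [0.5y] bond c/2=9/400: DF=(1999601/2000000 − 9/400·(0))/(1+9/400) = 4889/5000 ≈ 0.977800
step 2 [1y] bond c/2=7/400: DF=(199637/200000 − 7/400·(0.977800))/(1+7/400) = 4821/5000 ≈ 0.964200
step 3 [1.5y] zero: DF = P = 9451/10000 ≈ 0.945100
step 4 [2y] zero: DF = P = 1177/1250 ≈ 0.941600

1 1/2 4889/5000
2 1 4821/5000
3 3/2 9451/10000
4 2 1177/1250
s(1.5y) = (1/(9451/10000) − 1)/(3/2) = 366/9451 ≈ 3.8726%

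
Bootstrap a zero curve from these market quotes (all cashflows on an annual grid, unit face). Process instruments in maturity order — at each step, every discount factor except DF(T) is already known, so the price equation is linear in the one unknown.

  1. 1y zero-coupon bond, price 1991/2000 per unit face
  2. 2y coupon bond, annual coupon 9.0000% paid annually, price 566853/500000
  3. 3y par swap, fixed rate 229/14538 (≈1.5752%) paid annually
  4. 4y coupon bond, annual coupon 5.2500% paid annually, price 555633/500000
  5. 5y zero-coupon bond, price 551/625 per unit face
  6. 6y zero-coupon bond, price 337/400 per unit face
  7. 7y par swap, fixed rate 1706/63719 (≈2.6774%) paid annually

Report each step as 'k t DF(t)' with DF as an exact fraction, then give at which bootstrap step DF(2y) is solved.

step 1 [1y] zero: DF = P = 1991/2000 ≈ 0.995500
step 2 [2y] bond c/1=9/100: DF=(566853/500000 − 9/100·(0.995500))/(1+9/100) = 9579/10000 ≈ 0.957900
step 3 [3y] swap r/1=229/14538: DF=(1 − 229/14538·(0.995500+0.957900))/(1+229/14538) = 4771/5000 ≈ 0.954200
step 4 [4y] bond c/1=21/400: DF=(555633/500000 − 21/400·(0.995500+0.957900+0.954200))/(1+21/400) = 2277/2500 ≈ 0.910800
step 5 [5y] zero: DF = P = 551/625 ≈ 0.881600
step 6 [6y] zero: DF = P = 337/400 ≈ 0.842500
step 7 [7y] swap r/1=1706/63719: DF=(1 − 1706/63719·(0.995500+0.957900+0.954200+0.910800+0.881600+0.842500))/(1+1706/63719) = 4147/5000 ≈ 0.829400

1 1 1991/2000
2 2 9579/10000
3 3 4771/5000
4 4 2277/2500
5 5 551/625
6 6 337/400
7 7 4147/5000
DF(2y) is solved at step 2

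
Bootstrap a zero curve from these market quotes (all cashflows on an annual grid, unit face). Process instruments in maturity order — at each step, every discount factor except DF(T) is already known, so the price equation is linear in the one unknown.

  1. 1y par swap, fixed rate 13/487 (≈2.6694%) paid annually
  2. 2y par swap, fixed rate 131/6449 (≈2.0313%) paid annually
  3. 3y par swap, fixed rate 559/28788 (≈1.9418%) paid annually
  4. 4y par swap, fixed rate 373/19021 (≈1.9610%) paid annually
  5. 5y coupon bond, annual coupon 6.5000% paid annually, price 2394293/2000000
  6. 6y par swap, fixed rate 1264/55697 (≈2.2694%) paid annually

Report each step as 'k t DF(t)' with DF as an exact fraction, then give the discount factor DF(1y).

1 1 487/500
2 2 9607/10000
3 3 9441/10000
4 4 4627/5000
5 5 8919/10000
6 6 546/625
DF(1y) = 487/500 ≈ 0.974000

step 1 [1y] swap r/1=13/487: DF=(1 − 13/487·(0))/(1+13/487) = 487/500 ≈ 0.974000
step 2 [2y] swap r/1=131/6449: DF=(1 − 131/6449·(0.974000))/(1+131/6449) = 9607/10000 ≈ 0.960700
step 3 [3y] swap r/1=559/28788: DF=(1 − 559/28788·(0.974000+0.960700))/(1+559/28788) = 9441/10000 ≈ 0.944100
step 4 [4y] swap r/1=373/19021: DF=(1 − 373/19021·(0.974000+0.960700+0.944100))/(1+373/19021) = 4627/5000 ≈ 0.925400
step 5 [5y] bond c/1=13/200: DF=(2394293/2000000 − 13/200·(0.974000+0.960700+0.944100+0.925400))/(1+13/200) = 8919/10000 ≈ 0.891900
step 6 [6y] swap r/1=1264/55697: DF=(1 − 1264/55697·(0.974000+0.960700+0.944100+0.925400+0.891900))/(1+1264/55697) = 546/625 ≈ 0.873600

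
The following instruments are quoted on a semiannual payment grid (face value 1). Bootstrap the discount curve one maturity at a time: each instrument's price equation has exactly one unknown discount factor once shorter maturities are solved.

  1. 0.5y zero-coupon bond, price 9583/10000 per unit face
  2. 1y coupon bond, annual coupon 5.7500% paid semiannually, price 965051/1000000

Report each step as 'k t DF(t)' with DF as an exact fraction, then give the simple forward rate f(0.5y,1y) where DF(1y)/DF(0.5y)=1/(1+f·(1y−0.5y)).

step 1 [0.5y] zero: DF = P = 9583/10000 ≈ 0.958300
step 2 [1y] bond c/2=23/800: DF=(965051/1000000 − 23/800·(0.958300))/(1+23/800) = 9113/10000 ≈ 0.911300

1 1/2 9583/10000
2 1 9113/10000
f(0.5y,1y) = ((9583/10000)/(9113/10000) − 1)/(1/2) = 940/9113 ≈ 10.3149%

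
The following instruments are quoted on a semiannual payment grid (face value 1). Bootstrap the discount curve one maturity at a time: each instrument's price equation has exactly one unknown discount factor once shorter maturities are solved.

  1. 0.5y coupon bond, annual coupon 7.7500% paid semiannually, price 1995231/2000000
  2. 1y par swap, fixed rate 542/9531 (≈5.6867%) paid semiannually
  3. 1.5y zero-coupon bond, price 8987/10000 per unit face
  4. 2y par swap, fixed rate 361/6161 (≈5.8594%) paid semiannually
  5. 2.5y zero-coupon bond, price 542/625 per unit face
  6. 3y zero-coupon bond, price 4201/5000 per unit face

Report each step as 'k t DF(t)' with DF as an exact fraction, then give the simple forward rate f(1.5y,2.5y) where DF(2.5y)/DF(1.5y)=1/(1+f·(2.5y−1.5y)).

step 1 [0.5y] bond c/2=31/800: DF=(1995231/2000000 − 31/800·(0))/(1+31/800) = 2401/2500 ≈ 0.960400
step 2 [1y] swap r/2=271/9531: DF=(1 − 271/9531·(0.960400))/(1+271/9531) = 4729/5000 ≈ 0.945800
step 3 [1.5y] zero: DF = P = 8987/10000 ≈ 0.898700
step 4 [2y] swap r/2=361/12322: DF=(1 − 361/12322·(0.960400+0.945800+0.898700))/(1+361/12322) = 8917/10000 ≈ 0.891700
step 5 [2.5y] zero: DF = P = 542/625 ≈ 0.867200
step 6 [3y] zero: DF = P = 4201/5000 ≈ 0.840200

1 1/2 2401/2500
2 1 4729/5000
3 3/2 8987/10000
4 2 8917/10000
5 5/2 542/625
6 3 4201/5000
f(1.5y,2.5y) = ((8987/10000)/(542/625) − 1)/(1) = 315/8672 ≈ 3.6324%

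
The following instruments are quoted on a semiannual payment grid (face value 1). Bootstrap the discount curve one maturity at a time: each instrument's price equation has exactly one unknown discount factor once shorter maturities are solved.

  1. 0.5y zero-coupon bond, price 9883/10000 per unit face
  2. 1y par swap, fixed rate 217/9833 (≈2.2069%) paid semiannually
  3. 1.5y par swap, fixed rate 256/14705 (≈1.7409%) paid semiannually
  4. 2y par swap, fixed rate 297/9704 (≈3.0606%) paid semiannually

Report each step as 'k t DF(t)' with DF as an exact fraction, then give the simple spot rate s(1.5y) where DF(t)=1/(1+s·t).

1 1/2 9883/10000
2 1 9783/10000
3 3/2 609/625
4 2 4703/5000
s(1.5y) = (1/(609/625) − 1)/(3/2) = 32/1827 ≈ 1.7515%

step 1 [0.5y] zero: DF = P = 9883/10000 ≈ 0.988300
step 2 [1y] swap r/2=217/19666: DF=(1 − 217/19666·(0.988300))/(1+217/19666) = 9783/10000 ≈ 0.978300
step 3 [1.5y] swap r/2=128/14705: DF=(1 − 128/14705·(0.988300+0.978300))/(1+128/14705) = 609/625 ≈ 0.974400
step 4 [2y] swap r/2=297/19408: DF=(1 − 297/19408·(0.988300+0.978300+0.974400))/(1+297/19408) = 4703/5000 ≈ 0.940600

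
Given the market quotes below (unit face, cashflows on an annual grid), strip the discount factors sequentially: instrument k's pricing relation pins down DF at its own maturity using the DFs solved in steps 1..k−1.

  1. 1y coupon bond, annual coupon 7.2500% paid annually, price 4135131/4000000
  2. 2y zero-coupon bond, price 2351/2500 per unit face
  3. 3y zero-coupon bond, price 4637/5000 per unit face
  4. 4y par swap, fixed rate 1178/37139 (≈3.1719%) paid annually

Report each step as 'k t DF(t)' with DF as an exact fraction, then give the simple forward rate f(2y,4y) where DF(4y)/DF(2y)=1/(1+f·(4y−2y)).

1 1 9639/10000
2 2 2351/2500
3 3 4637/5000
4 4 4411/5000
f(2y,4y) = ((2351/2500)/(4411/5000) − 1)/(2) = 291/8822 ≈ 3.2986%

step 1 [1y] bond c/1=29/400: DF=(4135131/4000000 − 29/400·(0))/(1+29/400) = 9639/10000 ≈ 0.963900
step 2 [2y] zero: DF = P = 2351/2500 ≈ 0.940400
step 3 [3y] zero: DF = P = 4637/5000 ≈ 0.927400
step 4 [4y] swap r/1=1178/37139: DF=(1 − 1178/37139·(0.963900+0.940400+0.927400))/(1+1178/37139) = 4411/5000 ≈ 0.882200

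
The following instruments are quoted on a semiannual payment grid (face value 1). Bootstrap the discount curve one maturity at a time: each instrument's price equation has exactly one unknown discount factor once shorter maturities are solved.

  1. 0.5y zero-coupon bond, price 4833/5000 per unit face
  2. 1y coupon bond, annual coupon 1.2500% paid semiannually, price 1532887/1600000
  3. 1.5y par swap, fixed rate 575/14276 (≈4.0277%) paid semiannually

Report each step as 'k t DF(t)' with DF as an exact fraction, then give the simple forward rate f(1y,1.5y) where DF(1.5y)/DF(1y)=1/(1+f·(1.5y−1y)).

1 1/2 4833/5000
2 1 9461/10000
3 3/2 377/400
f(1y,1.5y) = ((9461/10000)/(377/400) − 1)/(1/2) = 72/9425 ≈ 0.7639%

step 1 [0.5y] zero: DF = P = 4833/5000 ≈ 0.966600
step 2 [1y] bond c/2=1/160: DF=(1532887/1600000 − 1/160·(0.966600))/(1+1/160) = 9461/10000 ≈ 0.946100
step 3 [1.5y] swap r/2=575/28552: DF=(1 − 575/28552·(0.966600+0.946100))/(1+575/28552) = 377/400 ≈ 0.942500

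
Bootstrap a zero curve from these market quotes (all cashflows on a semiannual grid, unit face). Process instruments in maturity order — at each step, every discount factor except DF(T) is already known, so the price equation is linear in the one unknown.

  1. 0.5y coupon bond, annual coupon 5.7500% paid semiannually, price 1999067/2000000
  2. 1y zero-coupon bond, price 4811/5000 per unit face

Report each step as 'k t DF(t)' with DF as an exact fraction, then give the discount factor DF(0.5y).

1 1/2 2429/2500
2 1 4811/5000
DF(0.5y) = 2429/2500 ≈ 0.971600

step 1 [0.5y] bond c/2=23/800: DF=(1999067/2000000 − 23/800·(0))/(1+23/800) = 2429/2500 ≈ 0.971600
step 2 [1y] zero: DF = P = 4811/5000 ≈ 0.962200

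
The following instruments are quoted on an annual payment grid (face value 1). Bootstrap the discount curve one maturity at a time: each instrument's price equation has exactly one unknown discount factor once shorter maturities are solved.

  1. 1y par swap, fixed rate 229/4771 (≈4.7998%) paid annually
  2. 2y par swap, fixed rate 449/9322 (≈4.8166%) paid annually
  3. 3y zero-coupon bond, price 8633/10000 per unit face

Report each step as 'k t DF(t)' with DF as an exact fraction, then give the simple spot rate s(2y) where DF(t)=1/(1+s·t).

step 1 [1y] swap r/1=229/4771: DF=(1 − 229/4771·(0))/(1+229/4771) = 4771/5000 ≈ 0.954200
step 2 [2y] swap r/1=449/9322: DF=(1 − 449/9322·(0.954200))/(1+449/9322) = 4551/5000 ≈ 0.910200
step 3 [3y] zero: DF = P = 8633/10000 ≈ 0.863300

1 1 4771/5000
2 2 4551/5000
3 3 8633/10000
s(2y) = (1/(4551/5000) − 1)/(2) = 449/9102 ≈ 4.9330%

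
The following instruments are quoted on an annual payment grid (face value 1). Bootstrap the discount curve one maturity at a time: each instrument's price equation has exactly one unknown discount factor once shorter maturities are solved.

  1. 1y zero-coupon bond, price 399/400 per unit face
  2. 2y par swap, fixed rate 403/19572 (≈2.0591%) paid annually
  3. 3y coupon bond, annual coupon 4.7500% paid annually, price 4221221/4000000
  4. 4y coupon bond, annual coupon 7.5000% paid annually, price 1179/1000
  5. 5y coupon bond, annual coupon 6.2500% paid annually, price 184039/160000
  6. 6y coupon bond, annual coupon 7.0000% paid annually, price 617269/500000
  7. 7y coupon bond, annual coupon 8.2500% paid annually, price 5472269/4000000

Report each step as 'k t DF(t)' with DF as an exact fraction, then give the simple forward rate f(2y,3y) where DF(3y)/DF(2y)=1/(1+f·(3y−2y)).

1 1 399/400
2 2 9597/10000
3 3 9187/10000
4 4 8961/10000
5 5 8607/10000
6 6 8507/10000
7 7 8459/10000
f(2y,3y) = ((9597/10000)/(9187/10000) − 1)/(1) = 410/9187 ≈ 4.4628%

step 1 [1y] zero: DF = P = 399/400 ≈ 0.997500
step 2 [2y] swap r/1=403/19572: DF=(1 − 403/19572·(0.997500))/(1+403/19572) = 9597/10000 ≈ 0.959700
step 3 [3y] bond c/1=19/400: DF=(4221221/4000000 − 19/400·(0.997500+0.959700))/(1+19/400) = 9187/10000 ≈ 0.918700
step 4 [4y] bond c/1=3/40: DF=(1179/1000 − 3/40·(0.997500+0.959700+0.918700))/(1+3/40) = 8961/10000 ≈ 0.896100
step 5 [5y] bond c/1=1/16: DF=(184039/160000 − 1/16·(0.997500+0.959700+0.918700+0.896100))/(1+1/16) = 8607/10000 ≈ 0.860700
step 6 [6y] bond c/1=7/100: DF=(617269/500000 − 7/100·(0.997500+0.959700+0.918700+0.896100+0.860700))/(1+7/100) = 8507/10000 ≈ 0.850700
step 7 [7y] bond c/1=33/400: DF=(5472269/4000000 − 33/400·(0.997500+0.959700+0.918700+0.896100+0.860700+0.850700))/(1+33/400) = 8459/10000 ≈ 0.845900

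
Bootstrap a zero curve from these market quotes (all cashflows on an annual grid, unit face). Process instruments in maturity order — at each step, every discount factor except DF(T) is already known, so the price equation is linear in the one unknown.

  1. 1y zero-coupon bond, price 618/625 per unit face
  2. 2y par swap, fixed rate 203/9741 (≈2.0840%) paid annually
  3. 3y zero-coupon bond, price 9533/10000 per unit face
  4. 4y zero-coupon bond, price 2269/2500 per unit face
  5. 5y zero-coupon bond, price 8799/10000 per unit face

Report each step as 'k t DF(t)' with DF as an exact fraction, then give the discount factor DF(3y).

step 1 [1y] zero: DF = P = 618/625 ≈ 0.988800
step 2 [2y] swap r/1=203/9741: DF=(1 − 203/9741·(0.988800))/(1+203/9741) = 4797/5000 ≈ 0.959400
step 3 [3y] zero: DF = P = 9533/10000 ≈ 0.953300
step 4 [4y] zero: DF = P = 2269/2500 ≈ 0.907600
step 5 [5y] zero: DF = P = 8799/10000 ≈ 0.879900

1 1 618/625
2 2 4797/5000
3 3 9533/10000
4 4 2269/2500
5 5 8799/10000
DF(3y) = 9533/10000 ≈ 0.953300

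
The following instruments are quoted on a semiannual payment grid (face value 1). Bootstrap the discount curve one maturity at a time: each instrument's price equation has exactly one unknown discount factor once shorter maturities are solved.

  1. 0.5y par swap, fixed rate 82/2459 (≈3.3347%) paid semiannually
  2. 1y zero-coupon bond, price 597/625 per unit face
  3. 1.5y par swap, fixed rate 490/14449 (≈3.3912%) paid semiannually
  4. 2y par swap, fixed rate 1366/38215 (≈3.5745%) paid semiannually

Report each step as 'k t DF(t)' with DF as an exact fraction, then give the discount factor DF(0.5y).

step 1 [0.5y] swap r/2=41/2459: DF=(1 − 41/2459·(0))/(1+41/2459) = 2459/2500 ≈ 0.983600
step 2 [1y] zero: DF = P = 597/625 ≈ 0.955200
step 3 [1.5y] swap r/2=245/14449: DF=(1 − 245/14449·(0.983600+0.955200))/(1+245/14449) = 951/1000 ≈ 0.951000
step 4 [2y] swap r/2=683/38215: DF=(1 − 683/38215·(0.983600+0.955200+0.951000))/(1+683/38215) = 9317/10000 ≈ 0.931700

1 1/2 2459/2500
2 1 597/625
3 3/2 951/1000
4 2 9317/10000
DF(0.5y) = 2459/2500 ≈ 0.983600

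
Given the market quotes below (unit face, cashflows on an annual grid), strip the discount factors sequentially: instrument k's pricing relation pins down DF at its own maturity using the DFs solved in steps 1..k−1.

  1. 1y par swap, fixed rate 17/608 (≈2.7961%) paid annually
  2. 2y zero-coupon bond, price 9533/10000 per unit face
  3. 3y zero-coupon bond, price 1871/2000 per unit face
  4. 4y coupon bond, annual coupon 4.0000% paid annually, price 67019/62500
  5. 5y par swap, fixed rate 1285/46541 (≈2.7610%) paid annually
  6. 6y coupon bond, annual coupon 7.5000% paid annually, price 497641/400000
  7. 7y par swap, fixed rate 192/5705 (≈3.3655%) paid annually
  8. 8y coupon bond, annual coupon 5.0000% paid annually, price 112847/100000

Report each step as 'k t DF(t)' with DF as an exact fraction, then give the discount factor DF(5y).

step 1 [1y] swap r/1=17/608: DF=(1 − 17/608·(0))/(1+17/608) = 608/625 ≈ 0.972800
step 2 [2y] zero: DF = P = 9533/10000 ≈ 0.953300
step 3 [3y] zero: DF = P = 1871/2000 ≈ 0.935500
step 4 [4y] bond c/1=1/25: DF=(67019/62500 − 1/25·(0.972800+0.953300+0.935500))/(1+1/25) = 921/1000 ≈ 0.921000
step 5 [5y] swap r/1=1285/46541: DF=(1 − 1285/46541·(0.972800+0.953300+0.935500+0.921000))/(1+1285/46541) = 1743/2000 ≈ 0.871500
step 6 [6y] bond c/1=3/40: DF=(497641/400000 − 3/40·(0.972800+0.953300+0.935500+0.921000+0.871500))/(1+3/40) = 4163/5000 ≈ 0.832600
step 7 [7y] swap r/1=192/5705: DF=(1 − 192/5705·(0.972800+0.953300+0.935500+0.921000+0.871500+0.832600))/(1+192/5705) = 493/625 ≈ 0.788800
step 8 [8y] bond c/1=1/20: DF=(112847/100000 − 1/20·(0.972800+0.953300+0.935500+0.921000+0.871500+0.832600+0.788800))/(1+1/20) = 7759/10000 ≈ 0.775900

1 1 608/625
2 2 9533/10000
3 3 1871/2000
4 4 921/1000
5 5 1743/2000
6 6 4163/5000
7 7 493/625
8 8 7759/10000
DF(5y) = 1743/2000 ≈ 0.871500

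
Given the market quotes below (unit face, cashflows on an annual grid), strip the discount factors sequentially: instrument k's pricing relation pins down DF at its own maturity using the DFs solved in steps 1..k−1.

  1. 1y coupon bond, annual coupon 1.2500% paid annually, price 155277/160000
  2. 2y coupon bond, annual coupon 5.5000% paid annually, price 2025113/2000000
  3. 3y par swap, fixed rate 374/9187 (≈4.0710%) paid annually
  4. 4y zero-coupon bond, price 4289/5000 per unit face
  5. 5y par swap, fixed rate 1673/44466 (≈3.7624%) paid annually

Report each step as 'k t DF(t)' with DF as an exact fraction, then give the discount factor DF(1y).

step 1 [1y] bond c/1=1/80: DF=(155277/160000 − 1/80·(0))/(1+1/80) = 1917/2000 ≈ 0.958500
step 2 [2y] bond c/1=11/200: DF=(2025113/2000000 − 11/200·(0.958500))/(1+11/200) = 4549/5000 ≈ 0.909800
step 3 [3y] swap r/1=374/9187: DF=(1 − 374/9187·(0.958500+0.909800))/(1+374/9187) = 4439/5000 ≈ 0.887800
step 4 [4y] zero: DF = P = 4289/5000 ≈ 0.857800
step 5 [5y] swap r/1=1673/44466: DF=(1 − 1673/44466·(0.958500+0.909800+0.887800+0.857800))/(1+1673/44466) = 8327/10000 ≈ 0.832700

1 1 1917/2000
2 2 4549/5000
3 3 4439/5000
4 4 4289/5000
5 5 8327/10000
DF(1y) = 1917/2000 ≈ 0.958500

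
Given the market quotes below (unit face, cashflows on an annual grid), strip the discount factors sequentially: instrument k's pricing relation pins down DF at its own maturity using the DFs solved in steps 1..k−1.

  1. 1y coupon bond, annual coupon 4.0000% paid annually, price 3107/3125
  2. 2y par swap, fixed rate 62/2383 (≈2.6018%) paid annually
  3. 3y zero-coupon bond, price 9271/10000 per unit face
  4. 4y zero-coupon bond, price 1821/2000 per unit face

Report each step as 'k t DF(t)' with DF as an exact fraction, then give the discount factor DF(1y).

1 1 239/250
2 2 594/625
3 3 9271/10000
4 4 1821/2000
DF(1y) = 239/250 ≈ 0.956000

step 1 [1y] bond c/1=1/25: DF=(3107/3125 − 1/25·(0))/(1+1/25) = 239/250 ≈ 0.956000
step 2 [2y] swap r/1=62/2383: DF=(1 − 62/2383·(0.956000))/(1+62/2383) = 594/625 ≈ 0.950400
step 3 [3y] zero: DF = P = 9271/10000 ≈ 0.927100
step 4 [4y] zero: DF = P = 1821/2000 ≈ 0.910500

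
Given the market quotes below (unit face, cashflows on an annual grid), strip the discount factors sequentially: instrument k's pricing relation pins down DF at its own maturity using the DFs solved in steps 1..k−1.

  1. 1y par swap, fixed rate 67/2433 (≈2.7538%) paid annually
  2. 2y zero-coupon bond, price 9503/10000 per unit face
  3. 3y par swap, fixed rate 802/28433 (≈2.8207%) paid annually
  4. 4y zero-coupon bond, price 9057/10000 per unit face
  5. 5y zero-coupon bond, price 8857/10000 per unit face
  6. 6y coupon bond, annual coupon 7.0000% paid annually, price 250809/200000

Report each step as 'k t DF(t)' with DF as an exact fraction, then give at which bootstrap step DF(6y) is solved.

1 1 2433/2500
2 2 9503/10000
3 3 4599/5000
4 4 9057/10000
5 5 8857/10000
6 6 543/625
DF(6y) is solved at step 6

step 1 [1y] swap r/1=67/2433: DF=(1 − 67/2433·(0))/(1+67/2433) = 2433/2500 ≈ 0.973200
step 2 [2y] zero: DF = P = 9503/10000 ≈ 0.950300
step 3 [3y] swap r/1=802/28433: DF=(1 − 802/28433·(0.973200+0.950300))/(1+802/28433) = 4599/5000 ≈ 0.919800
step 4 [4y] zero: DF = P = 9057/10000 ≈ 0.905700
step 5 [5y] zero: DF = P = 8857/10000 ≈ 0.885700
step 6 [6y] bond c/1=7/100: DF=(250809/200000 − 7/100·(0.973200+0.950300+0.919800+0.905700+0.885700))/(1+7/100) = 543/625 ≈ 0.868800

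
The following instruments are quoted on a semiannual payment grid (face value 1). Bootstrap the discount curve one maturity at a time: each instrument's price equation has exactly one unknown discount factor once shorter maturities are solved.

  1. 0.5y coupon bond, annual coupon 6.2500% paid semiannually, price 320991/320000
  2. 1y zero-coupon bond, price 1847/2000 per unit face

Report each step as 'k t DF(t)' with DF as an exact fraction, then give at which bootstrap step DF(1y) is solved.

step 1 [0.5y] bond c/2=1/32: DF=(320991/320000 − 1/32·(0))/(1+1/32) = 9727/10000 ≈ 0.972700
step 2 [1y] zero: DF = P = 1847/2000 ≈ 0.923500

1 1/2 9727/10000
2 1 1847/2000
DF(1y) is solved at step 2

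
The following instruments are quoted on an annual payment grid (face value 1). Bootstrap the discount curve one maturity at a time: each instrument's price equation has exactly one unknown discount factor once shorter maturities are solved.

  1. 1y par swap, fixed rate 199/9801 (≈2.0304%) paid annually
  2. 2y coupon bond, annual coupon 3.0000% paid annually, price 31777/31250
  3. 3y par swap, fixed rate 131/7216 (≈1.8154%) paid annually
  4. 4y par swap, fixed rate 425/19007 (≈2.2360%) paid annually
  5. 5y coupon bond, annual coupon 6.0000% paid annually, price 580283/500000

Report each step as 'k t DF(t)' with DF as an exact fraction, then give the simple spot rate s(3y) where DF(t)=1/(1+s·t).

1 1 9801/10000
2 2 9587/10000
3 3 2369/2500
4 4 183/200
5 5 8797/10000
s(3y) = (1/(2369/2500) − 1)/(3) = 131/7107 ≈ 1.8433%

step 1 [1y] swap r/1=199/9801: DF=(1 − 199/9801·(0))/(1+199/9801) = 9801/10000 ≈ 0.980100
step 2 [2y] bond c/1=3/100: DF=(31777/31250 − 3/100·(0.980100))/(1+3/100) = 9587/10000 ≈ 0.958700
step 3 [3y] swap r/1=131/7216: DF=(1 − 131/7216·(0.980100+0.958700))/(1+131/7216) = 2369/2500 ≈ 0.947600
step 4 [4y] swap r/1=425/19007: DF=(1 − 425/19007·(0.980100+0.958700+0.947600))/(1+425/19007) = 183/200 ≈ 0.915000
step 5 [5y] bond c/1=3/50: DF=(580283/500000 − 3/50·(0.980100+0.958700+0.947600+0.915000))/(1+3/50) = 8797/10000 ≈ 0.879700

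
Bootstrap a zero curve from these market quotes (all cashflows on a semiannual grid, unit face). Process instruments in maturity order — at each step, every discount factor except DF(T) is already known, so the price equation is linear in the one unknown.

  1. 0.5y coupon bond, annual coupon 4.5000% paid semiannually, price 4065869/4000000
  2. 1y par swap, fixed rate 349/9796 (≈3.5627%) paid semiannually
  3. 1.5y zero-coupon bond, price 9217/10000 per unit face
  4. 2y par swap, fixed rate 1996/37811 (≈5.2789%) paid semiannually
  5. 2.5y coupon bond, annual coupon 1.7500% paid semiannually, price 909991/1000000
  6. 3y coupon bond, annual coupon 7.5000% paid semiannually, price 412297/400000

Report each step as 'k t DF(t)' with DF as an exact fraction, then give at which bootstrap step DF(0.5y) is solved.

step 1 [0.5y] bond c/2=9/400: DF=(4065869/4000000 − 9/400·(0))/(1+9/400) = 9941/10000 ≈ 0.994100
step 2 [1y] swap r/2=349/19592: DF=(1 − 349/19592·(0.994100))/(1+349/19592) = 9651/10000 ≈ 0.965100
step 3 [1.5y] zero: DF = P = 9217/10000 ≈ 0.921700
step 4 [2y] swap r/2=998/37811: DF=(1 − 998/37811·(0.994100+0.965100+0.921700))/(1+998/37811) = 4501/5000 ≈ 0.900200
step 5 [2.5y] bond c/2=7/800: DF=(909991/1000000 − 7/800·(0.994100+0.965100+0.921700+0.900200))/(1+7/800) = 8693/10000 ≈ 0.869300
step 6 [3y] bond c/2=3/80: DF=(412297/400000 − 3/80·(0.994100+0.965100+0.921700+0.900200+0.869300))/(1+3/80) = 4127/5000 ≈ 0.825400

1 1/2 9941/10000
2 1 9651/10000
3 3/2 9217/10000
4 2 4501/5000
5 5/2 8693/10000
6 3 4127/5000
DF(0.5y) is solved at step 1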